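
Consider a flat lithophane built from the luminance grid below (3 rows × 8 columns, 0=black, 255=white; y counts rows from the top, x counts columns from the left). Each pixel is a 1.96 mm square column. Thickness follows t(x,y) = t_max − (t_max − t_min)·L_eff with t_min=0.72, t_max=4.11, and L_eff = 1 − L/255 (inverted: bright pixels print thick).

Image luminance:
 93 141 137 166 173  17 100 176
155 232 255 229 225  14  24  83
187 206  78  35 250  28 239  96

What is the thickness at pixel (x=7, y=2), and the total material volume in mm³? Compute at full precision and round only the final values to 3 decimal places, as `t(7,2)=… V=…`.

span = t_max - t_min = 4.11 - 0.72 = 3.390
L(7,2) = 96, L_eff = 1 - 96/255 = 0.623529 (inverted)
t(7,2) = 4.11 - 3.390·0.623529 = 1.996
Σt over all 3·8 pixels = 524187/8500 ≈ 61.6690588
V = pitch²·Σt = 1.96²·524187/8500 = 236.908

t(7,2)=1.996 V=236.908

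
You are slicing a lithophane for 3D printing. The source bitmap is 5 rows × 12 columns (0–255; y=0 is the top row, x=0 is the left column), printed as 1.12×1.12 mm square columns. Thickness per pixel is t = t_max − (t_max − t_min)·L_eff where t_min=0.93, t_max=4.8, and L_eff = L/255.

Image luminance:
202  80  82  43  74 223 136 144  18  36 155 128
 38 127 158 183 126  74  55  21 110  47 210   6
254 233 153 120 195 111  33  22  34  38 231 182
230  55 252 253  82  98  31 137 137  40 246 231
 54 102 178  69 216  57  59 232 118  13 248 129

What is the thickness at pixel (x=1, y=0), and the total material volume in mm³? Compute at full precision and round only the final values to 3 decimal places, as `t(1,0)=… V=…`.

t(1,0)=3.586 V=221.362

span = t_max - t_min = 4.8 - 0.93 = 3.870
L(1,0) = 80, L_eff = 80/255 = 0.313725
t(1,0) = 4.8 - 3.870·0.313725 = 3.586
Σt over all 5·12 pixels = 1499979/8500 ≈ 176.4681176
V = pitch²·Σt = 1.12²·1499979/8500 = 221.362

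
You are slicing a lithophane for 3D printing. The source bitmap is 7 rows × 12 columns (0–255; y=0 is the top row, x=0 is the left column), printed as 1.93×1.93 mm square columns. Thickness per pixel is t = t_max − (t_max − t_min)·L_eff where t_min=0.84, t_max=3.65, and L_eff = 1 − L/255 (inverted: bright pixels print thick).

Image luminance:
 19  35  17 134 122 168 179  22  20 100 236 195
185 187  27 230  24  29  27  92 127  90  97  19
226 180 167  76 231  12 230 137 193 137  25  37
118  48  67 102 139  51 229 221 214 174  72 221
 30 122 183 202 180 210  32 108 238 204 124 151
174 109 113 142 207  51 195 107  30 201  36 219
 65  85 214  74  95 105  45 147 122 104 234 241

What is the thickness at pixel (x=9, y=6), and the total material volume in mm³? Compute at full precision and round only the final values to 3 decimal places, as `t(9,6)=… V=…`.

span = t_max - t_min = 3.65 - 0.84 = 2.810
L(9,6) = 104, L_eff = 1 - 104/255 = 0.592157 (inverted)
t(9,6) = 3.65 - 2.810·0.592157 = 1.986
Σt over all 7·12 pixels = 1591409/8500 ≈ 187.2245882
V = pitch²·Σt = 1.93²·1591409/8500 = 697.393

t(9,6)=1.986 V=697.393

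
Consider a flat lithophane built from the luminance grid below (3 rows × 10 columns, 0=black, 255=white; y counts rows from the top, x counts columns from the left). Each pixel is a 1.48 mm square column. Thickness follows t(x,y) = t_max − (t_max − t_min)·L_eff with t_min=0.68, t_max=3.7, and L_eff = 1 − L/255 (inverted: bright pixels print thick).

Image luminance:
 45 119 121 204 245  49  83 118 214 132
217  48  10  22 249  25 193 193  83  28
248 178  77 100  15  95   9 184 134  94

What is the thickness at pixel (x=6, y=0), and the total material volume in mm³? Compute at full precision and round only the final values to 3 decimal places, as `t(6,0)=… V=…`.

span = t_max - t_min = 3.7 - 0.68 = 3.020
L(6,0) = 83, L_eff = 1 - 83/255 = 0.674510 (inverted)
t(6,0) = 3.7 - 3.020·0.674510 = 1.663
Σt over all 3·10 pixels = 396716/6375 ≈ 62.2299608
V = pitch²·Σt = 1.48²·396716/6375 = 136.309

t(6,0)=1.663 V=136.309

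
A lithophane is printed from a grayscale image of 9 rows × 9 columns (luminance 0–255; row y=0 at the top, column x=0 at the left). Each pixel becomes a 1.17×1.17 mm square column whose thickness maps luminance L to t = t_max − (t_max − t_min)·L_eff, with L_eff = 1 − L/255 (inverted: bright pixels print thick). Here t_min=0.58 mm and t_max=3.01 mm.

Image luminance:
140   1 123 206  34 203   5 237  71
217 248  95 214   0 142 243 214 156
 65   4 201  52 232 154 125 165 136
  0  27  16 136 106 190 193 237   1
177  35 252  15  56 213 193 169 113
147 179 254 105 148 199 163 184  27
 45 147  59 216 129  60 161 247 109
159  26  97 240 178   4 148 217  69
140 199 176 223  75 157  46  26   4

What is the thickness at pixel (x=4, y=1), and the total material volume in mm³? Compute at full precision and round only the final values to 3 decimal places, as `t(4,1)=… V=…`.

t(4,1)=0.580 V=202.260

span = t_max - t_min = 3.01 - 0.58 = 2.430
L(4,1) = 0, L_eff = 1 - 0/255 = 1.000000 (inverted)
t(4,1) = 3.01 - 2.430·1.000000 = 0.580
Σt over all 9·9 pixels = 251181/1700 ≈ 147.7535294
V = pitch²·Σt = 1.17²·251181/1700 = 202.260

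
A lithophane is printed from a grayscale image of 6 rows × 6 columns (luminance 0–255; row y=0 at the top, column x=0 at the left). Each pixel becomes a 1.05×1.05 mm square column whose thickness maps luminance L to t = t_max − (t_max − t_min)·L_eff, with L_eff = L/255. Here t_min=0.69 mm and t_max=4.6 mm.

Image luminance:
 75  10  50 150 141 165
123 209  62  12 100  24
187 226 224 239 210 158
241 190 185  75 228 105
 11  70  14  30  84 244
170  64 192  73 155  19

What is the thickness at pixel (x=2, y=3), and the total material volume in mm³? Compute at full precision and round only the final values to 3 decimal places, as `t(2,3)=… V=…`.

t(2,3)=1.763 V=106.248

span = t_max - t_min = 4.6 - 0.69 = 3.910
L(2,3) = 185, L_eff = 185/255 = 0.725490
t(2,3) = 4.6 - 3.910·0.725490 = 1.763
Σt over all 6·6 pixels = 96.37
V = pitch²·Σt = 1.05²·96.37 = 106.248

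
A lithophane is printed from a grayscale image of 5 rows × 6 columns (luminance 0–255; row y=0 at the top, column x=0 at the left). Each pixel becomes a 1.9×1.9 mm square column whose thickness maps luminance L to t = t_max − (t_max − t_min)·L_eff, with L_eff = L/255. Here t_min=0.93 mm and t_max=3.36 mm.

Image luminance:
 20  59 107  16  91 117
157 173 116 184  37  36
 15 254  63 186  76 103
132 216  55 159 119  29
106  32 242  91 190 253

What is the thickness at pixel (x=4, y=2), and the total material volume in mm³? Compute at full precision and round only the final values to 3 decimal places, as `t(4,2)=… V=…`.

span = t_max - t_min = 3.36 - 0.93 = 2.430
L(4,2) = 76, L_eff = 76/255 = 0.298039
t(4,2) = 3.36 - 2.430·0.298039 = 2.636
Σt over all 5·6 pixels = 68.076
V = pitch²·Σt = 1.9²·68.076 = 245.754

t(4,2)=2.636 V=245.754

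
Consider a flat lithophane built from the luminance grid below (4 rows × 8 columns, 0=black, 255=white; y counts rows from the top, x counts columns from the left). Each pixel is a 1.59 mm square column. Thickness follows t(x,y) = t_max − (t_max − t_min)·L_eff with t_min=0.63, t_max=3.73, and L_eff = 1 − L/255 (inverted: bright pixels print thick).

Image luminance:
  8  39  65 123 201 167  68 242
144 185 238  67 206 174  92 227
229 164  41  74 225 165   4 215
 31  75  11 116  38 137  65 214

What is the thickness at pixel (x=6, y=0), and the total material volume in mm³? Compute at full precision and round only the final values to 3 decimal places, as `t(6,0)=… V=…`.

t(6,0)=1.457 V=175.438

span = t_max - t_min = 3.73 - 0.63 = 3.100
L(6,0) = 68, L_eff = 1 - 68/255 = 0.733333 (inverted)
t(6,0) = 3.73 - 3.100·0.733333 = 1.457
Σt over all 4·8 pixels = 29493/425 ≈ 69.3952941
V = pitch²·Σt = 1.59²·29493/425 = 175.438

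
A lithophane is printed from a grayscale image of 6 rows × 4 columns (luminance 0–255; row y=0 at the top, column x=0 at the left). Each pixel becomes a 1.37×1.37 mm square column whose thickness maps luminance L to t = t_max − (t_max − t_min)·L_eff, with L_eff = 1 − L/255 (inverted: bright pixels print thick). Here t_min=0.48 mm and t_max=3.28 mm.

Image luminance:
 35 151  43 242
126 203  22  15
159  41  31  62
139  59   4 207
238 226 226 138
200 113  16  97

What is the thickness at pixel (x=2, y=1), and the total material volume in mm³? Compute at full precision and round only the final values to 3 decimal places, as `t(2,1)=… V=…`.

span = t_max - t_min = 3.28 - 0.48 = 2.800
L(2,1) = 22, L_eff = 1 - 22/255 = 0.913725 (inverted)
t(2,1) = 3.28 - 2.800·0.913725 = 0.722
Σt over all 6·4 pixels = 3586/85 ≈ 42.1882353
V = pitch²·Σt = 1.37²·3586/85 = 79.183

t(2,1)=0.722 V=79.183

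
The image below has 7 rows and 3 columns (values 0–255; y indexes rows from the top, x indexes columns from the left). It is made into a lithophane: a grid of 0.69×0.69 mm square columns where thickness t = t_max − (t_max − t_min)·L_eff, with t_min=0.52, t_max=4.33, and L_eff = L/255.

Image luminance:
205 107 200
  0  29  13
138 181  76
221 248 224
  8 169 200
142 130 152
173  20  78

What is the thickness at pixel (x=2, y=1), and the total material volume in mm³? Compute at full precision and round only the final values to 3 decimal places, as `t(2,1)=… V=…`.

span = t_max - t_min = 4.33 - 0.52 = 3.810
L(2,1) = 13, L_eff = 13/255 = 0.050980
t(2,1) = 4.33 - 3.810·0.050980 = 4.136
Σt over all 7·3 pixels = 428227/8500 ≈ 50.3796471
V = pitch²·Σt = 0.69²·428227/8500 = 23.986

t(2,1)=4.136 V=23.986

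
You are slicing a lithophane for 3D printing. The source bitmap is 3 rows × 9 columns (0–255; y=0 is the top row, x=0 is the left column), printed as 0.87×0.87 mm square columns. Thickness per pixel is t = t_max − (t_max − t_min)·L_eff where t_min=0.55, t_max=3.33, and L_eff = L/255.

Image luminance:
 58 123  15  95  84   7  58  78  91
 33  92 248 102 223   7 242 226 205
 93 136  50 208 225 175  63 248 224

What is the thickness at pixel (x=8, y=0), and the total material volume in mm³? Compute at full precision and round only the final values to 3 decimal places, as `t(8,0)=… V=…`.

t(8,0)=2.338 V=39.923

span = t_max - t_min = 3.33 - 0.55 = 2.780
L(8,0) = 91, L_eff = 91/255 = 0.356863
t(8,0) = 3.33 - 2.780·0.356863 = 2.338
Σt over all 3·9 pixels = 1345003/25500 ≈ 52.7452157
V = pitch²·Σt = 0.87²·1345003/25500 = 39.923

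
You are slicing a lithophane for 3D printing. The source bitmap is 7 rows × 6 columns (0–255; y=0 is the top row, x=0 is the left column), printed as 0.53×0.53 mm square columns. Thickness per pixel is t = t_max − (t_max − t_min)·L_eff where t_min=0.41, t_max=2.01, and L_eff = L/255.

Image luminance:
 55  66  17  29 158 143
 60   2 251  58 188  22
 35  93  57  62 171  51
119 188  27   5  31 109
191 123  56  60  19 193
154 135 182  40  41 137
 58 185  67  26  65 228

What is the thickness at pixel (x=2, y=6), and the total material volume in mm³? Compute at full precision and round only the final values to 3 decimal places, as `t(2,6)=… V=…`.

t(2,6)=1.590 V=16.739

span = t_max - t_min = 2.01 - 0.41 = 1.600
L(2,6) = 67, L_eff = 67/255 = 0.262745
t(2,6) = 2.01 - 1.600·0.262745 = 1.590
Σt over all 7·6 pixels = 50653/850 ≈ 59.5917647
V = pitch²·Σt = 0.53²·50653/850 = 16.739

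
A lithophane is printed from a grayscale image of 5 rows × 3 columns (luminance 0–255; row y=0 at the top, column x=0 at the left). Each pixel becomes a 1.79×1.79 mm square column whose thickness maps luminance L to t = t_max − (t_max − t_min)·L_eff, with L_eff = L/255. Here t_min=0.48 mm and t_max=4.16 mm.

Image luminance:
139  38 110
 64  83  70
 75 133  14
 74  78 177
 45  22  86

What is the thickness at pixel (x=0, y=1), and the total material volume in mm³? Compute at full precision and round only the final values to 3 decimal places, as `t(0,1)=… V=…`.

t(0,1)=3.236 V=144.078

span = t_max - t_min = 4.16 - 0.48 = 3.680
L(0,1) = 64, L_eff = 64/255 = 0.250980
t(0,1) = 4.16 - 3.680·0.250980 = 3.236
Σt over all 5·3 pixels = 286664/6375 ≈ 44.9669020
V = pitch²·Σt = 1.79²·286664/6375 = 144.078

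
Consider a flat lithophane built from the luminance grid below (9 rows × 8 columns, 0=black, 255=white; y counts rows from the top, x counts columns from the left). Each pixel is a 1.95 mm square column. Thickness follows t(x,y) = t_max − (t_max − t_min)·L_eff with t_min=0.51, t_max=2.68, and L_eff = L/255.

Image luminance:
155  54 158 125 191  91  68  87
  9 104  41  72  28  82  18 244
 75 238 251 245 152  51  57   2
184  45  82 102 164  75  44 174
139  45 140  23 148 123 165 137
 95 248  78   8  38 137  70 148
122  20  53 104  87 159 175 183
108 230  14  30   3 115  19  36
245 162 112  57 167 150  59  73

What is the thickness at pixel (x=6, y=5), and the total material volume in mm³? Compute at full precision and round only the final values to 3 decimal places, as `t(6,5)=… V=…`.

t(6,5)=2.084 V=484.796

span = t_max - t_min = 2.68 - 0.51 = 2.170
L(6,5) = 70, L_eff = 70/255 = 0.274510
t(6,5) = 2.68 - 2.170·0.274510 = 2.084
Σt over all 9·8 pixels = 3251099/25500 ≈ 127.4940784
V = pitch²·Σt = 1.95²·3251099/25500 = 484.796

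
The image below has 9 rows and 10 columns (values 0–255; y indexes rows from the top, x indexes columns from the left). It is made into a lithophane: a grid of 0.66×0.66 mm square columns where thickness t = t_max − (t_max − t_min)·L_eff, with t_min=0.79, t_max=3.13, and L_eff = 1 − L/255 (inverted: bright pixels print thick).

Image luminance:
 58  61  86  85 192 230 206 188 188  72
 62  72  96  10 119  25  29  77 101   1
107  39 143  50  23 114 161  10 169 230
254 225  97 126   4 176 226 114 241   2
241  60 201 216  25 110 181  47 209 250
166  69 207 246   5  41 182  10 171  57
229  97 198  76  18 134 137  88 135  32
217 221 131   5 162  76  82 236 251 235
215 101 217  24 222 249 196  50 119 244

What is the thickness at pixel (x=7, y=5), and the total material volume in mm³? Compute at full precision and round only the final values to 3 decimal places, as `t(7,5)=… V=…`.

span = t_max - t_min = 3.13 - 0.79 = 2.340
L(7,5) = 10, L_eff = 1 - 10/255 = 0.960784 (inverted)
t(7,5) = 3.13 - 2.340·0.960784 = 0.882
Σt over all 9·10 pixels = 177.18
V = pitch²·Σt = 0.66²·177.18 = 77.180

t(7,5)=0.882 V=77.180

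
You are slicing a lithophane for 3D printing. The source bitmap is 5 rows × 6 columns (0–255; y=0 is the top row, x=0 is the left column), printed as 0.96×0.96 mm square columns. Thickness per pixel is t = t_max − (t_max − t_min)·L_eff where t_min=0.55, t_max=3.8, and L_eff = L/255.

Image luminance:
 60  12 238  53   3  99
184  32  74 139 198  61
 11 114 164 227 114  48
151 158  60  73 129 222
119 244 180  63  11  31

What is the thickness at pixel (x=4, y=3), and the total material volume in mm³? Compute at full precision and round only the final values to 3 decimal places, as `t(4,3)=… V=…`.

t(4,3)=2.156 V=66.630

span = t_max - t_min = 3.8 - 0.55 = 3.250
L(4,3) = 129, L_eff = 129/255 = 0.505882
t(4,3) = 3.8 - 3.250·0.505882 = 2.156
Σt over all 5·6 pixels = 18436/255 ≈ 72.2980392
V = pitch²·Σt = 0.96²·18436/255 = 66.630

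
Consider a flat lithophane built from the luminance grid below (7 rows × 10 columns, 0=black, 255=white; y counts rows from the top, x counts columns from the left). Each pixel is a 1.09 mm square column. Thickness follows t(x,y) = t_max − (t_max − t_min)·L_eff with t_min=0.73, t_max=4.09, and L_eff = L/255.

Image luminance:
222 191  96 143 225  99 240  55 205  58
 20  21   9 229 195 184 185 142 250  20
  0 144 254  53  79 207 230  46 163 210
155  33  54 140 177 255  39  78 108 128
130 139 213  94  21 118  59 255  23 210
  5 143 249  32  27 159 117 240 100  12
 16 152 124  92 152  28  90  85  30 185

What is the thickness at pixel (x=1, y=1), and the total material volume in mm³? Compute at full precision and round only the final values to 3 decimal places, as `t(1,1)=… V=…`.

t(1,1)=3.813 V=204.863

span = t_max - t_min = 4.09 - 0.73 = 3.360
L(1,1) = 21, L_eff = 21/255 = 0.082353
t(1,1) = 4.09 - 3.360·0.082353 = 3.813
Σt over all 7·10 pixels = 732823/4250 ≈ 172.4289412
V = pitch²·Σt = 1.09²·732823/4250 = 204.863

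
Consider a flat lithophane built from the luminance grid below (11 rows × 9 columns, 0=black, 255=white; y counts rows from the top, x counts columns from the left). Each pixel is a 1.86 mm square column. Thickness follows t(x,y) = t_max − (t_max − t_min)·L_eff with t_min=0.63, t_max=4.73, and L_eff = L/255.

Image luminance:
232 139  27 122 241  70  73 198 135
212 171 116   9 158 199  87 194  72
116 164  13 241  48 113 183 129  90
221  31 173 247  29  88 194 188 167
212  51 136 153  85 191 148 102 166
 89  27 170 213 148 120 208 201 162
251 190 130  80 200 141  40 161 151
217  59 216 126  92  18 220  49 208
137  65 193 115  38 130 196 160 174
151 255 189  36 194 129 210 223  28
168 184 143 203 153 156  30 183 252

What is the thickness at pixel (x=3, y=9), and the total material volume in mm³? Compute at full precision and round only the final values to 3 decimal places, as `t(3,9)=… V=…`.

span = t_max - t_min = 4.73 - 0.63 = 4.100
L(3,9) = 36, L_eff = 36/255 = 0.141176
t(3,9) = 4.73 - 4.100·0.141176 = 4.151
Σt over all 11·9 pixels = 246133/1020 ≈ 241.3068627
V = pitch²·Σt = 1.86²·246133/1020 = 834.825

t(3,9)=4.151 V=834.825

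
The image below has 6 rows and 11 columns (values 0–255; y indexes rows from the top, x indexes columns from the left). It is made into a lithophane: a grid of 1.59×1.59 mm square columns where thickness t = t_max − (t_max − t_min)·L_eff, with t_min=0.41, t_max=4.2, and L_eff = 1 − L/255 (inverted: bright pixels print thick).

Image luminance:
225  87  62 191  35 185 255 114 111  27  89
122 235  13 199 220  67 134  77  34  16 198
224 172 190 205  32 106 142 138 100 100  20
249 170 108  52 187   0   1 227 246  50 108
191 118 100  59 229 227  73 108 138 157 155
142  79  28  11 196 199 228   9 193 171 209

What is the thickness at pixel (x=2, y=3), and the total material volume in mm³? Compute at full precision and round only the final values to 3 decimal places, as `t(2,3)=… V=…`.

span = t_max - t_min = 4.2 - 0.41 = 3.790
L(2,3) = 108, L_eff = 1 - 108/255 = 0.576471 (inverted)
t(2,3) = 4.2 - 3.790·0.576471 = 2.015
Σt over all 6·11 pixels = 3927827/25500 ≈ 154.0324314
V = pitch²·Σt = 1.59²·3927827/25500 = 389.409

t(2,3)=2.015 V=389.409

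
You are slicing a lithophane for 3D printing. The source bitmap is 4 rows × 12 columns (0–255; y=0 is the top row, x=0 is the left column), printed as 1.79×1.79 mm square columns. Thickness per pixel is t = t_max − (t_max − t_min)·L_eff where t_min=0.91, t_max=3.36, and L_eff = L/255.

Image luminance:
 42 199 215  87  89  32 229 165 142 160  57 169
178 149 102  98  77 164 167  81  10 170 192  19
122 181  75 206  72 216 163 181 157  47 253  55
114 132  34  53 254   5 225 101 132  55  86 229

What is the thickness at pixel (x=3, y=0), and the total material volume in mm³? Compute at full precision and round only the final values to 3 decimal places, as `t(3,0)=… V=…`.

span = t_max - t_min = 3.36 - 0.91 = 2.450
L(3,0) = 87, L_eff = 87/255 = 0.341176
t(3,0) = 3.36 - 2.450·0.341176 = 2.524
Σt over all 4·12 pixels = 173873/1700 ≈ 102.2782353
V = pitch²·Σt = 1.79²·173873/1700 = 327.710

t(3,0)=2.524 V=327.710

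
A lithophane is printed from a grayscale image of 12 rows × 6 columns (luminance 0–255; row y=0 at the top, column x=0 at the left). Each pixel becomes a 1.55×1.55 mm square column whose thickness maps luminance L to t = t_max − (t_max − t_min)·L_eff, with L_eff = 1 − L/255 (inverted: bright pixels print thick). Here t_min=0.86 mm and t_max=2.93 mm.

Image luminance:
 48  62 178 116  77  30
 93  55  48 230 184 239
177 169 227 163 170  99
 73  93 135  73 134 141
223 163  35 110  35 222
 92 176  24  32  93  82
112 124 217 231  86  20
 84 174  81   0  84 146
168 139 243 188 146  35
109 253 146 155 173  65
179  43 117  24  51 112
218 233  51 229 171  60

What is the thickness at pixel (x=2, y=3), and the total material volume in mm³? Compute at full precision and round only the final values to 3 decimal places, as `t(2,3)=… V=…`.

t(2,3)=1.956 V=323.663

span = t_max - t_min = 2.93 - 0.86 = 2.070
L(2,3) = 135, L_eff = 1 - 135/255 = 0.470588 (inverted)
t(2,3) = 2.93 - 2.070·0.470588 = 1.956
Σt over all 12·6 pixels = 286278/2125 ≈ 134.7190588
V = pitch²·Σt = 1.55²·286278/2125 = 323.663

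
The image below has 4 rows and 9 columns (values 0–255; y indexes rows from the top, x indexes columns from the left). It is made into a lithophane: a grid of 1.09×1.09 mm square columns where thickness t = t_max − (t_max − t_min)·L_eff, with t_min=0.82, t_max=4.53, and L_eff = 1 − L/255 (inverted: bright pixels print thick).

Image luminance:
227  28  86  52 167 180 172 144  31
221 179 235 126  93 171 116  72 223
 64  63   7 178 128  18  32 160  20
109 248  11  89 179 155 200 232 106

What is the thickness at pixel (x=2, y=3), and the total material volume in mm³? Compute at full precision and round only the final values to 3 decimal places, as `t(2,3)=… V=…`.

span = t_max - t_min = 4.53 - 0.82 = 3.710
L(2,3) = 11, L_eff = 1 - 11/255 = 0.956863 (inverted)
t(2,3) = 4.53 - 3.710·0.956863 = 0.980
Σt over all 4·9 pixels = 71483/750 ≈ 95.3106667
V = pitch²·Σt = 1.09²·71483/750 = 113.239

t(2,3)=0.980 V=113.239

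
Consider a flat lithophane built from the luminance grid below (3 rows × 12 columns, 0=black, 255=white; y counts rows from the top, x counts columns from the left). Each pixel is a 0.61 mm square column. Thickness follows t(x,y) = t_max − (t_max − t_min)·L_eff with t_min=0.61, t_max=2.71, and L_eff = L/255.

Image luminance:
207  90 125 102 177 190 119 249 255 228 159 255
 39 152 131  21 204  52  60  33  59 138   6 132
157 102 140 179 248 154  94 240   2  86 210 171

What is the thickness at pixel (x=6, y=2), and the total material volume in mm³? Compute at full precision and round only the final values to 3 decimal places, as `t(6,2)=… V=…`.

t(6,2)=1.936 V=21.084

span = t_max - t_min = 2.71 - 0.61 = 2.100
L(6,2) = 94, L_eff = 94/255 = 0.368627
t(6,2) = 2.71 - 2.100·0.368627 = 1.936
Σt over all 3·12 pixels = 24082/425 ≈ 56.6635294
V = pitch²·Σt = 0.61²·24082/425 = 21.084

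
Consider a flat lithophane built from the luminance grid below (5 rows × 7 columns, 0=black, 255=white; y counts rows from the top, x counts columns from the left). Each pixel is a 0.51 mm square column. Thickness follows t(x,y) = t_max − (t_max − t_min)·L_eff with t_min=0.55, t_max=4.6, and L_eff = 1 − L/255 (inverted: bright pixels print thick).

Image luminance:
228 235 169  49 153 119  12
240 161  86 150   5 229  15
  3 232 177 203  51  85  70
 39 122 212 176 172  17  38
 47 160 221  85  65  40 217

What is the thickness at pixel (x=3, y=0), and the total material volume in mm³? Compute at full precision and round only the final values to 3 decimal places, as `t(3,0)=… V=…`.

span = t_max - t_min = 4.6 - 0.55 = 4.050
L(3,0) = 49, L_eff = 1 - 49/255 = 0.807843 (inverted)
t(3,0) = 4.6 - 4.050·0.807843 = 1.328
Σt over all 5·7 pixels = 74183/850 ≈ 87.2741176
V = pitch²·Σt = 0.51²·74183/850 = 22.700

t(3,0)=1.328 V=22.700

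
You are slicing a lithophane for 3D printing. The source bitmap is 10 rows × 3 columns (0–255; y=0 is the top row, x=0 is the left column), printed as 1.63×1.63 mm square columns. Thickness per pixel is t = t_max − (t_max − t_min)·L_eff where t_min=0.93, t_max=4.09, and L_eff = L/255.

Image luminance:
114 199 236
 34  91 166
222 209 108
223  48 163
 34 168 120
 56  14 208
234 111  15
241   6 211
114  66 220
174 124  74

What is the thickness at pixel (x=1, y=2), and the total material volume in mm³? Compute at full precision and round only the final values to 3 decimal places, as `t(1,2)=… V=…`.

t(1,2)=1.500 V=194.204

span = t_max - t_min = 4.09 - 0.93 = 3.160
L(1,2) = 209, L_eff = 209/255 = 0.819608
t(1,2) = 4.09 - 3.160·0.819608 = 1.500
Σt over all 10·3 pixels = 931951/12750 ≈ 73.0941961
V = pitch²·Σt = 1.63²·931951/12750 = 194.204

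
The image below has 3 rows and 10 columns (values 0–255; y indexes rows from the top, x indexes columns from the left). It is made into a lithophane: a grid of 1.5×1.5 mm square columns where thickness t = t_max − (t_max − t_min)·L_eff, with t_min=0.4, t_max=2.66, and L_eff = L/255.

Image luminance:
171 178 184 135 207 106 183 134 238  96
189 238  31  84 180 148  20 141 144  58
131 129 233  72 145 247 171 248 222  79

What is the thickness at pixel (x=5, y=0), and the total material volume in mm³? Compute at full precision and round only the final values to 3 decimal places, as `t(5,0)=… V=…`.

span = t_max - t_min = 2.66 - 0.4 = 2.260
L(5,0) = 106, L_eff = 106/255 = 0.415686
t(5,0) = 2.66 - 2.260·0.415686 = 1.721
Σt over all 3·10 pixels = 84034/2125 ≈ 39.5454118
V = pitch²·Σt = 1.5²·84034/2125 = 88.977

t(5,0)=1.721 V=88.977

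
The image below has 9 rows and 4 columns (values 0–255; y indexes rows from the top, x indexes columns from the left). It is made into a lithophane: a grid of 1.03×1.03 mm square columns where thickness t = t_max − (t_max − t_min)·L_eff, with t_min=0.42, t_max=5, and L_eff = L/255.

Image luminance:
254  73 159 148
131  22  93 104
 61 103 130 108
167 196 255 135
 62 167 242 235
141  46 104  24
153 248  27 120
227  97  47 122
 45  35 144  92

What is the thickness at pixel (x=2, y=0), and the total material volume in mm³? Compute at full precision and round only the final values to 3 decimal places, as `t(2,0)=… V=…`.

span = t_max - t_min = 5 - 0.42 = 4.580
L(2,0) = 159, L_eff = 159/255 = 0.623529
t(2,0) = 5 - 4.580·0.623529 = 2.144
Σt over all 9·4 pixels = 1260607/12750 ≈ 98.8711373
V = pitch²·Σt = 1.03²·1260607/12750 = 104.892

t(2,0)=2.144 V=104.892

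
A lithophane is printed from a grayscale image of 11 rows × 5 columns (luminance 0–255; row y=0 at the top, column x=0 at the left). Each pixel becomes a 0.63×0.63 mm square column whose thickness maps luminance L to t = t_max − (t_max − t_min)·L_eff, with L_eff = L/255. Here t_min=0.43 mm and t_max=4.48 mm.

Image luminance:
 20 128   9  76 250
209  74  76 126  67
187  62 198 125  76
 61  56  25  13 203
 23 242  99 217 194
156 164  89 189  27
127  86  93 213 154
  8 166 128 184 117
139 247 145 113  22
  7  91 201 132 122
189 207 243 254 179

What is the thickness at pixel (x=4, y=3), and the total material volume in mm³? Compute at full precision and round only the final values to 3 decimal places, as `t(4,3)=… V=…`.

span = t_max - t_min = 4.48 - 0.43 = 4.050
L(4,3) = 203, L_eff = 203/255 = 0.796078
t(4,3) = 4.48 - 4.050·0.796078 = 1.256
Σt over all 11·5 pixels = 57416/425 ≈ 135.0964706
V = pitch²·Σt = 0.63²·57416/425 = 53.620

t(4,3)=1.256 V=53.620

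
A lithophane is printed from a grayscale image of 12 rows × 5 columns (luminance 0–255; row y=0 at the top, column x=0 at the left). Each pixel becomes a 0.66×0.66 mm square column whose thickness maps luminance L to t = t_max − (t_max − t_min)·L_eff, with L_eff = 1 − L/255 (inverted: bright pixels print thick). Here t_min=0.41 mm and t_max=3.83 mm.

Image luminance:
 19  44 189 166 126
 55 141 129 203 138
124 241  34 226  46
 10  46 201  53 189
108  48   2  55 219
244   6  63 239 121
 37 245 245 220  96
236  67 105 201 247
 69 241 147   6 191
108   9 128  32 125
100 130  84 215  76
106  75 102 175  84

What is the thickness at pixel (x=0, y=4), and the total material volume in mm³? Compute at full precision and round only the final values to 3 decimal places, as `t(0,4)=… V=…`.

t(0,4)=1.858 V=53.872

span = t_max - t_min = 3.83 - 0.41 = 3.420
L(0,4) = 108, L_eff = 1 - 108/255 = 0.576471 (inverted)
t(0,4) = 3.83 - 3.420·0.576471 = 1.858
Σt over all 12·5 pixels = 525609/4250 ≈ 123.6727059
V = pitch²·Σt = 0.66²·525609/4250 = 53.872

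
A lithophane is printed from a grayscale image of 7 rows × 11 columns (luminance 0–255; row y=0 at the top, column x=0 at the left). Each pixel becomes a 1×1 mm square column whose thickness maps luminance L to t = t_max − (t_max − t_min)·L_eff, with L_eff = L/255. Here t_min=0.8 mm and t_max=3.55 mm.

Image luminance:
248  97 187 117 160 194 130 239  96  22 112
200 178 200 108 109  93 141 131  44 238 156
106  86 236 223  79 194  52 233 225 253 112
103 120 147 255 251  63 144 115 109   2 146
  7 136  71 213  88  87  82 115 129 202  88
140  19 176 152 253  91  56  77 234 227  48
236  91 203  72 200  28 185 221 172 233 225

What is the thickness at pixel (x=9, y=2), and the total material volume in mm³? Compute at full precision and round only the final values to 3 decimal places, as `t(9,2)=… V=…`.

span = t_max - t_min = 3.55 - 0.8 = 2.750
L(9,2) = 253, L_eff = 253/255 = 0.992157
t(9,2) = 3.55 - 2.750·0.992157 = 0.822
Σt over all 7·11 pixels = 39424/255 ≈ 154.6039216
V = pitch²·Σt = 1²·39424/255 = 154.604

t(9,2)=0.822 V=154.604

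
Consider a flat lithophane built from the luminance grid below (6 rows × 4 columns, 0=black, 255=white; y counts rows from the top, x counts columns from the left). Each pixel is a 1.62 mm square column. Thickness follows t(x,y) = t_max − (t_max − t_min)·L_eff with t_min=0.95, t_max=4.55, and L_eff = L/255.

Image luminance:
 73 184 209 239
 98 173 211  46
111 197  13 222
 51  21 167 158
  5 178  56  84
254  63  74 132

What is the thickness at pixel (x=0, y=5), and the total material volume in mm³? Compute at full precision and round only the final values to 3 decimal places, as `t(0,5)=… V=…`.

span = t_max - t_min = 4.55 - 0.95 = 3.600
L(0,5) = 254, L_eff = 254/255 = 0.996078
t(0,5) = 4.55 - 3.600·0.996078 = 0.964
Σt over all 6·4 pixels = 28296/425 ≈ 66.5788235
V = pitch²·Σt = 1.62²·28296/425 = 174.729

t(0,5)=0.964 V=174.729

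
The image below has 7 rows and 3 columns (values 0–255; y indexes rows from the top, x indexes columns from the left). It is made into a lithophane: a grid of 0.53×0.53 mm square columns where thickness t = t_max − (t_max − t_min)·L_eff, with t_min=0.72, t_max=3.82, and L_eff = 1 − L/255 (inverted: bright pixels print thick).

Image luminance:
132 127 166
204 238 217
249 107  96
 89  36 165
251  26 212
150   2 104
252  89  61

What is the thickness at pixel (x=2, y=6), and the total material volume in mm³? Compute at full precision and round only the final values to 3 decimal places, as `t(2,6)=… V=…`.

span = t_max - t_min = 3.82 - 0.72 = 3.100
L(2,6) = 61, L_eff = 1 - 61/255 = 0.760784 (inverted)
t(2,6) = 3.82 - 3.100·0.760784 = 1.462
Σt over all 7·3 pixels = 43573/850 ≈ 51.2623529
V = pitch²·Σt = 0.53²·43573/850 = 14.400

t(2,6)=1.462 V=14.400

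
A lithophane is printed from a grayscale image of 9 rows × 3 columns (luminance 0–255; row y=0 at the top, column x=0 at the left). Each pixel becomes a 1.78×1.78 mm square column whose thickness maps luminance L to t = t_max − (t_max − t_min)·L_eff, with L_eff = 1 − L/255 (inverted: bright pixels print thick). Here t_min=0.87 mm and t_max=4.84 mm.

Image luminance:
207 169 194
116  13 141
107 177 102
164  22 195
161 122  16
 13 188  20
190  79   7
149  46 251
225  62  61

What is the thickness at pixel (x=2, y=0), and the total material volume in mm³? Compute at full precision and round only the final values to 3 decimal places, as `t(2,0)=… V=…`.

span = t_max - t_min = 4.84 - 0.87 = 3.970
L(2,0) = 194, L_eff = 1 - 194/255 = 0.239216 (inverted)
t(2,0) = 4.84 - 3.970·0.239216 = 3.890
Σt over all 9·3 pixels = 467051/6375 ≈ 73.2629020
V = pitch²·Σt = 1.78²·467051/6375 = 232.126

t(2,0)=3.890 V=232.126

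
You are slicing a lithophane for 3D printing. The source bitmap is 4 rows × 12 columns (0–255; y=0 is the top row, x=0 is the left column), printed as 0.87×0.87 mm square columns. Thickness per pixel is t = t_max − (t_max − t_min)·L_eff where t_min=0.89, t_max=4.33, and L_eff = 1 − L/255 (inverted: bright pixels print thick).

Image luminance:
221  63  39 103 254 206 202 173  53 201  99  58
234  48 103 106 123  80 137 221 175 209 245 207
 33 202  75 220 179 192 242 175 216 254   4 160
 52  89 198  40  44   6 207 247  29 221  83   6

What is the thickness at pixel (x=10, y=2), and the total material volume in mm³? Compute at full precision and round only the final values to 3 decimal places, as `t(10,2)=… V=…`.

span = t_max - t_min = 4.33 - 0.89 = 3.440
L(10,2) = 4, L_eff = 1 - 4/255 = 0.984314 (inverted)
t(10,2) = 4.33 - 3.440·0.984314 = 0.944
Σt over all 4·12 pixels = 851464/6375 ≈ 133.5629804
V = pitch²·Σt = 0.87²·851464/6375 = 101.094

t(10,2)=0.944 V=101.094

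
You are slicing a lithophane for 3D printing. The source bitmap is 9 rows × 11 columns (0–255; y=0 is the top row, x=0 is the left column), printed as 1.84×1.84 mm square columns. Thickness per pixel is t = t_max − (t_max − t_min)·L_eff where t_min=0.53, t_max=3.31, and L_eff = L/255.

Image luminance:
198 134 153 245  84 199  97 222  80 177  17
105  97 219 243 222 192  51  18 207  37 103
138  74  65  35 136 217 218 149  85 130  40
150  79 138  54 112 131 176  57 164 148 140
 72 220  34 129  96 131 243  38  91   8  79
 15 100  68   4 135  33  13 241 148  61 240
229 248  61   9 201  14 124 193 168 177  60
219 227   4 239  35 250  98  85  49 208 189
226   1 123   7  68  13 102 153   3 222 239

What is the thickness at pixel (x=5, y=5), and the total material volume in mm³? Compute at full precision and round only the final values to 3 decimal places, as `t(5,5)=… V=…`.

span = t_max - t_min = 3.31 - 0.53 = 2.780
L(5,5) = 33, L_eff = 33/255 = 0.129412
t(5,5) = 3.31 - 2.780·0.129412 = 2.950
Σt over all 9·11 pixels = 4970333/25500 ≈ 194.9150196
V = pitch²·Σt = 1.84²·4970333/25500 = 659.904

t(5,5)=2.950 V=659.904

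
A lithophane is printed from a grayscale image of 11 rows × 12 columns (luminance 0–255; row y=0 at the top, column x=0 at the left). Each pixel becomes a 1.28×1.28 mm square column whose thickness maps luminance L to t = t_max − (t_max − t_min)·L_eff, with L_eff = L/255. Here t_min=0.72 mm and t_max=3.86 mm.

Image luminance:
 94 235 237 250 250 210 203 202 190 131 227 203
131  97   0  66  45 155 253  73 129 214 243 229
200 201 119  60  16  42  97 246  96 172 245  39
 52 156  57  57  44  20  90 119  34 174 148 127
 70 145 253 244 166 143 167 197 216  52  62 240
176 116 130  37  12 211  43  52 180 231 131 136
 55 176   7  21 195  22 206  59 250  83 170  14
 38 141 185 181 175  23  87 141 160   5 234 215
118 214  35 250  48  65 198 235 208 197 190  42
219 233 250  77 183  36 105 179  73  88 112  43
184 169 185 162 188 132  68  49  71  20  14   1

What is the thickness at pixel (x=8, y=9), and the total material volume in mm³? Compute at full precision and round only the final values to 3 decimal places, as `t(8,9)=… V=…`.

span = t_max - t_min = 3.86 - 0.72 = 3.140
L(8,9) = 73, L_eff = 73/255 = 0.286275
t(8,9) = 3.86 - 3.140·0.286275 = 2.961
Σt over all 11·12 pixels = 1868788/6375 ≈ 293.1432157
V = pitch²·Σt = 1.28²·1868788/6375 = 480.286

t(8,9)=2.961 V=480.286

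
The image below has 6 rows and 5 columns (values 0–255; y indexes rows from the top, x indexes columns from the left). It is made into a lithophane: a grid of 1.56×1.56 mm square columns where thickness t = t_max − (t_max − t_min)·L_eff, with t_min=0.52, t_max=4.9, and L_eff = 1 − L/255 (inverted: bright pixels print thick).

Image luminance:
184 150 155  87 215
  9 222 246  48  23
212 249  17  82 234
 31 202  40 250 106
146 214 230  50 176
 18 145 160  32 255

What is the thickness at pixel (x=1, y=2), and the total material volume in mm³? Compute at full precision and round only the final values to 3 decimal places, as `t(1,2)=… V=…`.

span = t_max - t_min = 4.9 - 0.52 = 4.380
L(1,2) = 249, L_eff = 1 - 249/255 = 0.023529 (inverted)
t(1,2) = 4.9 - 4.380·0.023529 = 4.797
Σt over all 6·5 pixels = 186012/2125 ≈ 87.5350588
V = pitch²·Σt = 1.56²·186012/2125 = 213.025

t(1,2)=4.797 V=213.025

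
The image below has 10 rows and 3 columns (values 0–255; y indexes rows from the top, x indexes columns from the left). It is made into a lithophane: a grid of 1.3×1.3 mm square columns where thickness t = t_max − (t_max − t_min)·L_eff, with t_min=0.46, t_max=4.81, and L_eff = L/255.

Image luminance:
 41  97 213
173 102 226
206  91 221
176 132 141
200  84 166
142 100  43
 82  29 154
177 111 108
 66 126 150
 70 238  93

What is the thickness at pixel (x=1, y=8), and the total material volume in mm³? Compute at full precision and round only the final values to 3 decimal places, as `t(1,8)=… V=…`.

span = t_max - t_min = 4.81 - 0.46 = 4.350
L(1,8) = 126, L_eff = 126/255 = 0.494118
t(1,8) = 4.81 - 4.350·0.494118 = 2.661
Σt over all 10·3 pixels = 32632/425 ≈ 76.7811765
V = pitch²·Σt = 1.3²·32632/425 = 129.760

t(1,8)=2.661 V=129.760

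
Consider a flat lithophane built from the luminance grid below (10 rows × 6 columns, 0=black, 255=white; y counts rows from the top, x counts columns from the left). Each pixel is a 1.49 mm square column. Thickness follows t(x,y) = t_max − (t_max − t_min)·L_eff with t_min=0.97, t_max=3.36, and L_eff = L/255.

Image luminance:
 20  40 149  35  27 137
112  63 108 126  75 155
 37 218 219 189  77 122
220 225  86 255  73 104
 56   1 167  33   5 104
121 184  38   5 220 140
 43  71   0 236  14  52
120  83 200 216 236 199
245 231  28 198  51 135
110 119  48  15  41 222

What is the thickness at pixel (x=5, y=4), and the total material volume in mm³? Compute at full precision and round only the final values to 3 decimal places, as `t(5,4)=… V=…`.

span = t_max - t_min = 3.36 - 0.97 = 2.390
L(5,4) = 104, L_eff = 104/255 = 0.407843
t(5,4) = 3.36 - 2.390·0.407843 = 2.385
Σt over all 10·6 pixels = 3501499/25500 ≈ 137.3136863
V = pitch²·Σt = 1.49²·3501499/25500 = 304.850

t(5,4)=2.385 V=304.850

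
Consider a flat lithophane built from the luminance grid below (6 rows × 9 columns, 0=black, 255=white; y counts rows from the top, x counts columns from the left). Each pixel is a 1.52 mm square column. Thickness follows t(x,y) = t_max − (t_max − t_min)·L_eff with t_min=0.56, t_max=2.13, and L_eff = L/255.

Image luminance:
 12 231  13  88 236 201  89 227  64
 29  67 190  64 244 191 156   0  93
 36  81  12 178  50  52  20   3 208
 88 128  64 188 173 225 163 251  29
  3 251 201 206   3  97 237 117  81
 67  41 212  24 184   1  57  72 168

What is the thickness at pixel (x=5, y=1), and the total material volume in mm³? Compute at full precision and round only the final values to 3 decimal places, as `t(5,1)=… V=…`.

t(5,1)=0.954 V=178.032

span = t_max - t_min = 2.13 - 0.56 = 1.570
L(5,1) = 191, L_eff = 191/255 = 0.749020
t(5,1) = 2.13 - 1.570·0.749020 = 0.954
Σt over all 6·9 pixels = 491237/6375 ≈ 77.0567843
V = pitch²·Σt = 1.52²·491237/6375 = 178.032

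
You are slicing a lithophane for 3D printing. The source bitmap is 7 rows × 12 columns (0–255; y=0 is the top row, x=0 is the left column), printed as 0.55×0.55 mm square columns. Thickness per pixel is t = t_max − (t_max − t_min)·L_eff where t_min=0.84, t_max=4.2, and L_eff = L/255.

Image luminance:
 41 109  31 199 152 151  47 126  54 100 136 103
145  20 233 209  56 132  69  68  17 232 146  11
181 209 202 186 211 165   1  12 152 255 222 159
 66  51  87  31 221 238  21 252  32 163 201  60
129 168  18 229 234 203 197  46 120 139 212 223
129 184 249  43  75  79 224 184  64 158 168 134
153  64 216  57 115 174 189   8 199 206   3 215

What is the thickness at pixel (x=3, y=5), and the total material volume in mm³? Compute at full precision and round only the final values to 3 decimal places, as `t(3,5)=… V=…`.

t(3,5)=3.633 V=62.188

span = t_max - t_min = 4.2 - 0.84 = 3.360
L(3,5) = 43, L_eff = 43/255 = 0.168627
t(3,5) = 4.2 - 3.360·0.168627 = 3.633
Σt over all 7·12 pixels = 436856/2125 ≈ 205.5792941
V = pitch²·Σt = 0.55²·436856/2125 = 62.188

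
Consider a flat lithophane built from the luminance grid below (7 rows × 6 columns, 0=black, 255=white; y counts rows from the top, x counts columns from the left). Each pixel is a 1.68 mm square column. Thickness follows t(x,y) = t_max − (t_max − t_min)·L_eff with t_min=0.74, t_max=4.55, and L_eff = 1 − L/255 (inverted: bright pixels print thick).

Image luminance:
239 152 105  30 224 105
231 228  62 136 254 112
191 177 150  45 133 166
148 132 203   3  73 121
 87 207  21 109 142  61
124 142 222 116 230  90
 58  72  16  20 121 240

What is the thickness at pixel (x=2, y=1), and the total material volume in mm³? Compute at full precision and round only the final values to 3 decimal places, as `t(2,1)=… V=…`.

span = t_max - t_min = 4.55 - 0.74 = 3.810
L(2,1) = 62, L_eff = 1 - 62/255 = 0.756863 (inverted)
t(2,1) = 4.55 - 3.810·0.756863 = 1.666
Σt over all 7·6 pixels = 481213/4250 ≈ 113.2265882
V = pitch²·Σt = 1.68²·481213/4250 = 319.571

t(2,1)=1.666 V=319.571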